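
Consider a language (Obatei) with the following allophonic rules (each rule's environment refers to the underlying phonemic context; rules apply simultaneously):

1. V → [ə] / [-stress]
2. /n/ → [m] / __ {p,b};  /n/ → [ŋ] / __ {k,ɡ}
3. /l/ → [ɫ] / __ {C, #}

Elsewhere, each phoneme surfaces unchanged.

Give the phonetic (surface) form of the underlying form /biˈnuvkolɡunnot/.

[bəˈnuvkəɫɡənnət]

/b/ (word-initial) is unaffected → [b].
/i/ meets the environment for rule 1 (in an unstressed syllable) → [ə].
/n/ (between /i/ and /u/) is in the target of rule 2 but the environment (before a labial or velar stop) is not met → [n].
/u/ (between /n/ and /v/) fails the environment for rule 1, so it stays [u].
/v/ (between /u/ and /k/): no rule targets it → [v].
/k/ stays [k].
/o/ (between /k/ and /l/): in an unstressed syllable, so rule 1 applies → [ə].
/l/ meets the environment for rule 3 (word-finally or immediately before a consonant) → [ɫ].
/ɡ/ (between /l/ and /u/): no rule targets it → [ɡ].
/u/ — between /ɡ/ and /n/, in an unstressed syllable — surfaces as [ə] (rule 1).
/n/ — between /u/ and /n/; rule 2 does not apply here → [n].
/n/ — between /n/ and /o/; rule 2 does not apply here → [n].
Rule 1 applies to /o/ (between /n/ and /t/: in an unstressed syllable) → [ə].
/t/ (word-final) is unaffected → [t].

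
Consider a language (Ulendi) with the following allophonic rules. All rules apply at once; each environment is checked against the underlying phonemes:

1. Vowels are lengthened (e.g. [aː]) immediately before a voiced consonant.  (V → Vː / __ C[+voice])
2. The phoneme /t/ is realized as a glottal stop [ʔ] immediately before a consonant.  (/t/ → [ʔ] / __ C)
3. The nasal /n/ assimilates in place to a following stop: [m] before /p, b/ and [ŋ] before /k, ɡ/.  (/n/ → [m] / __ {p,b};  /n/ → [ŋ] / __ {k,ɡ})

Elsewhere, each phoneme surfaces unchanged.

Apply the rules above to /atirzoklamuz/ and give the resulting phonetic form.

[atiːrzoklaːmuːz]

/a/ (word-initial) is in the target of rule 1 but the environment (before a voiced consonant) is not met → [a].
/t/ (between /a/ and /i/) fails the environment for rule 2, so it stays [t].
Rule 1 applies to /i/ (between /t/ and /r/: before a voiced consonant) → [iː].
/r/ stays [r].
/z/ — not in any rule's target class → [z].
/o/ (between /z/ and /k/): rule 1 targets it, but not before a voiced consonant → unchanged [o].
/k/ stays [k].
/l/ stays [l].
/a/ (between /l/ and /m/): before a voiced consonant, so rule 1 applies → [aː].
/m/ — not in any rule's target class → [m].
/u/ meets the environment for rule 1 (before a voiced consonant) → [uː].
/z/ stays [z].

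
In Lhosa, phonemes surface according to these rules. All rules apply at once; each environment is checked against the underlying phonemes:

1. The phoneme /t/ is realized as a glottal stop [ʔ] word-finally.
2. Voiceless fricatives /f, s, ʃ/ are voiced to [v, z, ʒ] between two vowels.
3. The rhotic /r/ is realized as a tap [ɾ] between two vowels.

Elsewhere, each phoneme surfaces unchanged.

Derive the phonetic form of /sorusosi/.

/s/ (word-initial) fails the environment for rule 2, so it stays [s].
/r/ (between /o/ and /u/): between two vowels, so rule 3 applies → [ɾ].
/s/ (between /u/ and /o/): between two vowels, so rule 2 applies → [z].
Rule 2 applies to /s/ (between /o/ and /i/: between two vowels) → [z].

[soɾuzozi]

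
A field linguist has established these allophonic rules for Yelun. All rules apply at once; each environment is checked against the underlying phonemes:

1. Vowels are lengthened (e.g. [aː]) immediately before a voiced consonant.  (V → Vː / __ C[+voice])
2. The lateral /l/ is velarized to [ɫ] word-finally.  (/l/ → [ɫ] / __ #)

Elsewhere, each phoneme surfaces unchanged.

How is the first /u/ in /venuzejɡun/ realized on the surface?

[uː]

/u/ — between /n/ and /z/, before a voiced consonant — surfaces as [uː] (rule 1).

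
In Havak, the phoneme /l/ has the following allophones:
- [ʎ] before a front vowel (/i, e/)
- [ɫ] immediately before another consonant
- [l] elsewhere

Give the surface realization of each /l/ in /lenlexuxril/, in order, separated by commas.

[ʎ], [ʎ], [l]

Occurrence 1 (position 1): before a front vowel (/i, e/) → [ʎ].
Occurrence 2 (position 4): before a front vowel (/i, e/) → [ʎ].
Occurrence 3 (position 11): no conditioning environment matches → elsewhere allophone [l].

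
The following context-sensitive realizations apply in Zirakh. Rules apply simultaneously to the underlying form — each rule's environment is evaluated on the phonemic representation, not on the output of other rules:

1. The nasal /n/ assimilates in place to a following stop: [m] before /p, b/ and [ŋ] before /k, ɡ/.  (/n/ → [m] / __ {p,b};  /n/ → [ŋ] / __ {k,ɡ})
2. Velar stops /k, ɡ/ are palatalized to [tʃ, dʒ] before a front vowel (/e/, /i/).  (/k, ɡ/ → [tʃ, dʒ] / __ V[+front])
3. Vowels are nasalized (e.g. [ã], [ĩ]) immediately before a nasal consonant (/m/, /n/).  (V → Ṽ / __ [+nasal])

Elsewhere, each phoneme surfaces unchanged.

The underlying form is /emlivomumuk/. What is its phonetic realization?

[ẽmlivõmũmuk]

/e/ meets the environment for rule 3 (before a nasal consonant) → [ẽ].
/m/ (between /e/ and /l/) is unaffected → [m].
/l/ — not in any rule's target class → [l].
/i/ — between /l/ and /v/; rule 3 does not apply here → [i].
/v/ stays [v].
/o/ (between /v/ and /m/) occurs before a nasal consonant → [õ] by rule 3.
/m/ — not in any rule's target class → [m].
/u/ (between /m/ and /m/) occurs before a nasal consonant → [ũ] by rule 3.
/m/ (between /u/ and /u/): no rule targets it → [m].
/u/ (between /m/ and /k/) fails the environment for rule 3, so it stays [u].
/k/ (word-final): rule 2 targets it, but not before a front vowel → unchanged [k].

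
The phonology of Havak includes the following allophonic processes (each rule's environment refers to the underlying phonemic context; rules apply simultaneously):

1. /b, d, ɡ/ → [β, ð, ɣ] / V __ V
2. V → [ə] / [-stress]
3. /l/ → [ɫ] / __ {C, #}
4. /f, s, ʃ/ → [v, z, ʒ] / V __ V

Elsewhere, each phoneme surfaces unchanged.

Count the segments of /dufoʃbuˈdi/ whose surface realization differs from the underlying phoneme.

5

Segments that undergo a rule: /u/ → [ə] (rule 2); /f/ → [v] (rule 4); /o/ → [ə] (rule 2); /u/ → [ə] (rule 2); /d/ → [ð] (rule 1).
All other segments surface unchanged.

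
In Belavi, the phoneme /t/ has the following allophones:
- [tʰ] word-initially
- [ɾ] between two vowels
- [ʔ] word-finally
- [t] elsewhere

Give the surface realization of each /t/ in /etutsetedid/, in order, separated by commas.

Occurrence 1 (position 2): between two vowels → [ɾ].
Occurrence 2 (position 4): no conditioning environment matches → elsewhere allophone [t].
Occurrence 3 (position 7): between two vowels → [ɾ].

[ɾ], [t], [ɾ]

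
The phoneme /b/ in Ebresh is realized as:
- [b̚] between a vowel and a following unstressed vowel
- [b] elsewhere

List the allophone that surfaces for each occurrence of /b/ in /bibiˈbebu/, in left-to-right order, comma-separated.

[b], [b̚], [b], [b̚]

Occurrence 1 (position 1): no conditioning environment matches → elsewhere allophone [b].
Occurrence 2 (position 3): between a vowel and a following unstressed vowel → [b̚].
Occurrence 3 (position 5): no conditioning environment matches → elsewhere allophone [b].
Occurrence 4 (position 7): between a vowel and a following unstressed vowel → [b̚].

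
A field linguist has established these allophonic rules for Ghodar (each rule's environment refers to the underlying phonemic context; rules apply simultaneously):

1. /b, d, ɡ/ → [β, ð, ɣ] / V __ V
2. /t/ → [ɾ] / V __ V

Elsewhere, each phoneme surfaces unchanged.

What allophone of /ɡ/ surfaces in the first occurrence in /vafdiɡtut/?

[ɡ]

/ɡ/ (between /i/ and /t/) fails the environment for rule 1, so it stays [ɡ].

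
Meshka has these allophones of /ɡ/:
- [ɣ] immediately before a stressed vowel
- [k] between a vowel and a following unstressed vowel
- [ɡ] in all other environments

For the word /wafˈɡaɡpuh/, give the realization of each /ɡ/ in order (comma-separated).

Occurrence 1 (position 4): immediately before a stressed vowel → [ɣ].
Occurrence 2 (position 6): no conditioning environment matches → elsewhere allophone [ɡ].

[ɣ], [ɡ]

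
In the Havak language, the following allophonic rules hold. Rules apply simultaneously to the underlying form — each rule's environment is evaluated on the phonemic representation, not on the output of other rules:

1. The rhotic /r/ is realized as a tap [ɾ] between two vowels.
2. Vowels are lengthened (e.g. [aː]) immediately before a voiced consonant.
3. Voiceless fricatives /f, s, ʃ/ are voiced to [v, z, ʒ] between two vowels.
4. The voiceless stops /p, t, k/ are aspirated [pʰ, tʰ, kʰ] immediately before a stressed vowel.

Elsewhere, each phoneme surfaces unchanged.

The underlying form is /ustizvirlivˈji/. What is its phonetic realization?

[ustiːzviːrliːvˈji]

/u/ (word-initial) is in the target of rule 2 but the environment (before a voiced consonant) is not met → [u].
/s/ (between /u/ and /t/): rule 3 targets it, but not between two vowels → unchanged [s].
/t/ (between /s/ and /i/) fails the environment for rule 4, so it stays [t].
Rule 2 applies to /i/ (between /t/ and /z/: before a voiced consonant) → [iː].
/z/ (between /i/ and /v/): no rule targets it → [z].
/v/ — not in any rule's target class → [v].
Rule 2 applies to /i/ (between /v/ and /r/: before a voiced consonant) → [iː].
/r/ — between /i/ and /l/; rule 1 does not apply here → [r].
/l/ — not in any rule's target class → [l].
/i/ — between /l/ and /v/, before a voiced consonant — surfaces as [iː] (rule 2).
/v/ — not in any rule's target class → [v].
/j/ (between /v/ and /i/) is unaffected → [j].
/i/ (word-final) fails the environment for rule 2, so it stays [i].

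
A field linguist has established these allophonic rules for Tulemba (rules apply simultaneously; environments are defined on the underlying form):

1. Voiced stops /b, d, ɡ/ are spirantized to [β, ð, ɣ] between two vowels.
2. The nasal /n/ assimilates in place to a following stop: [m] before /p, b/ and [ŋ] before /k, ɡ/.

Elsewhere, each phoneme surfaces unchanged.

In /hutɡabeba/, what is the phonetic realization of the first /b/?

[β]

/b/ (between /a/ and /e/): between two vowels, so rule 1 applies → [β].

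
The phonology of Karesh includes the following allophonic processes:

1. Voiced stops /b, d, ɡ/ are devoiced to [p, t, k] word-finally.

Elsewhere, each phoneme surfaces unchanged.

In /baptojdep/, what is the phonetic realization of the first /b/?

[b]

/b/ (word-initial): rule 1 targets it, but not word-finally → unchanged [b].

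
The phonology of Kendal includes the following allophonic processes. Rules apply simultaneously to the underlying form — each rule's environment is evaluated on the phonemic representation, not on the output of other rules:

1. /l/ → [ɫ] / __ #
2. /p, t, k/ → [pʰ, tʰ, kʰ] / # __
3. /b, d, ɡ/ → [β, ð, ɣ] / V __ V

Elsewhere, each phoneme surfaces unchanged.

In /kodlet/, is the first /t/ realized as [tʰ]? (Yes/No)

/t/ (word-final): rule 2 targets it, but not word-initially → unchanged [t].
The actual realization is [t], not [tʰ].

No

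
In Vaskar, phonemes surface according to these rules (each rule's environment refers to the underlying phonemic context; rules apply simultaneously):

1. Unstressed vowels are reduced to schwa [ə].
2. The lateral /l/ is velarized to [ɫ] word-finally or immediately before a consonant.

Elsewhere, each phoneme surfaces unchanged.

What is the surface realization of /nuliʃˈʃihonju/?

[nələʃˈʃihənjə]

/n/ (word-initial) is unaffected → [n].
/u/ (between /n/ and /l/): in an unstressed syllable, so rule 1 applies → [ə].
/l/ (between /u/ and /i/): rule 2 targets it, but not word-finally or immediately before a consonant → unchanged [l].
Rule 1 applies to /i/ (between /l/ and /ʃ/: in an unstressed syllable) → [ə].
/ʃ/ stays [ʃ].
/ʃ/ — not in any rule's target class → [ʃ].
/i/ — between /ʃ/ and /h/; rule 1 does not apply here → [i].
/h/ (between /i/ and /o/): no rule targets it → [h].
/o/ meets the environment for rule 1 (in an unstressed syllable) → [ə].
/n/ (between /o/ and /j/): no rule targets it → [n].
/j/ — not in any rule's target class → [j].
/u/ — word-final, in an unstressed syllable — surfaces as [ə] (rule 1).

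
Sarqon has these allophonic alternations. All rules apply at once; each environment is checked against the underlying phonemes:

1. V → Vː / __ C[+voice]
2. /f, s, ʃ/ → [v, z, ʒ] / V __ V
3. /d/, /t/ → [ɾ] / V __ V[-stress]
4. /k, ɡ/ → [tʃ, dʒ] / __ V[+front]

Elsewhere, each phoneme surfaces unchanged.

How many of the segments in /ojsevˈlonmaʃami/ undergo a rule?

Segments that undergo a rule: /o/ → [oː] (rule 1); /e/ → [eː] (rule 1); /o/ → [oː] (rule 1); /ʃ/ → [ʒ] (rule 2); /a/ → [aː] (rule 1).
All other segments surface unchanged.

5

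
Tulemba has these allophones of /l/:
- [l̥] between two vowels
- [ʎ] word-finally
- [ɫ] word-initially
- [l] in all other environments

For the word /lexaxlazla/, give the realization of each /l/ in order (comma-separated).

Occurrence 1 (position 1): word-initially → [ɫ].
Occurrence 2 (position 6): no conditioning environment matches → elsewhere allophone [l].
Occurrence 3 (position 9): no conditioning environment matches → elsewhere allophone [l].

[ɫ], [l], [l]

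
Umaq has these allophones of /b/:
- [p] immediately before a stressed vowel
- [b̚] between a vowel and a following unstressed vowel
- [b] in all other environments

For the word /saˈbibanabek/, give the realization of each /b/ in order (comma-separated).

Occurrence 1 (position 3): immediately before a stressed vowel → [p].
Occurrence 2 (position 5): between a vowel and a following unstressed vowel → [b̚].
Occurrence 3 (position 9): between a vowel and a following unstressed vowel → [b̚].

[p], [b̚], [b̚]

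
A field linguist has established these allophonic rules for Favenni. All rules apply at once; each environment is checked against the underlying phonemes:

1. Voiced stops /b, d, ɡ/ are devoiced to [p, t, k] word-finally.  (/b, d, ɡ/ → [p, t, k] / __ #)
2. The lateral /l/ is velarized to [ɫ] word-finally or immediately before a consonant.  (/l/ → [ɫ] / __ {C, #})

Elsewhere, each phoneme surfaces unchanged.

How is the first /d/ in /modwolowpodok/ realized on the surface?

[d]

/d/ — between /o/ and /w/; rule 1 does not apply here → [d].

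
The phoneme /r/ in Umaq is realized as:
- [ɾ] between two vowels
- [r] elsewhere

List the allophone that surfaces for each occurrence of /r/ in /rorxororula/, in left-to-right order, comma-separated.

Occurrence 1 (position 1): no conditioning environment matches → elsewhere allophone [r].
Occurrence 2 (position 3): no conditioning environment matches → elsewhere allophone [r].
Occurrence 3 (position 6): between two vowels → [ɾ].
Occurrence 4 (position 8): between two vowels → [ɾ].

[r], [r], [ɾ], [ɾ]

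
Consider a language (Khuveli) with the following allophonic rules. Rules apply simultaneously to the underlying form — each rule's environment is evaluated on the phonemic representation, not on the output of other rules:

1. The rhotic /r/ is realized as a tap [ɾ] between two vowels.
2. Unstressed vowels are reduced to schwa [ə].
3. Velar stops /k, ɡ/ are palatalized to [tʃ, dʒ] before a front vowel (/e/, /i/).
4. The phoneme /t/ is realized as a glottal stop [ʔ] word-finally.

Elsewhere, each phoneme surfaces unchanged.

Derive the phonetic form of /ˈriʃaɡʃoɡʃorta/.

/r/ (word-initial) is in the target of rule 1 but the environment (between two vowels) is not met → [r].
/i/ (between /r/ and /ʃ/) is in the target of rule 2 but the environment (in an unstressed syllable) is not met → [i].
/ʃ/ (between /i/ and /a/) is unaffected → [ʃ].
Rule 2 applies to /a/ (between /ʃ/ and /ɡ/: in an unstressed syllable) → [ə].
/ɡ/ (between /a/ and /ʃ/) fails the environment for rule 3, so it stays [ɡ].
/ʃ/ (between /ɡ/ and /o/): no rule targets it → [ʃ].
/o/ (between /ʃ/ and /ɡ/): in an unstressed syllable, so rule 2 applies → [ə].
/ɡ/ — between /o/ and /ʃ/; rule 3 does not apply here → [ɡ].
/ʃ/ (between /ɡ/ and /o/) is unaffected → [ʃ].
/o/ (between /ʃ/ and /r/): in an unstressed syllable, so rule 2 applies → [ə].
/r/ — between /o/ and /t/; rule 1 does not apply here → [r].
/t/ (between /r/ and /a/) is in the target of rule 4 but the environment (word-finally) is not met → [t].
Rule 2 applies to /a/ (word-final: in an unstressed syllable) → [ə].

[ˈriʃəɡʃəɡʃərtə]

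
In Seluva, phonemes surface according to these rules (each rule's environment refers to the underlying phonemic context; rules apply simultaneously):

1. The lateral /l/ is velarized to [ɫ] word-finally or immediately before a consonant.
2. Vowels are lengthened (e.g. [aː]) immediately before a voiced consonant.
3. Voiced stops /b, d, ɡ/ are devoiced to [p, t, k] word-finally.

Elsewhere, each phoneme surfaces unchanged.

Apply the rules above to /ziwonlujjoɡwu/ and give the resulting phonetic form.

/z/ (word-initial) is unaffected → [z].
/i/ meets the environment for rule 2 (before a voiced consonant) → [iː].
/w/ stays [w].
/o/ — between /w/ and /n/, before a voiced consonant — surfaces as [oː] (rule 2).
/n/ (between /o/ and /l/): no rule targets it → [n].
/l/ — between /n/ and /u/; rule 1 does not apply here → [l].
/u/ (between /l/ and /j/): before a voiced consonant, so rule 2 applies → [uː].
/j/ (between /u/ and /j/) is unaffected → [j].
/j/ (between /j/ and /o/) is unaffected → [j].
/o/ (between /j/ and /ɡ/): before a voiced consonant, so rule 2 applies → [oː].
/ɡ/ (between /o/ and /w/) is in the target of rule 3 but the environment (word-finally) is not met → [ɡ].
/w/ (between /ɡ/ and /u/) is unaffected → [w].
/u/ — word-final; rule 2 does not apply here → [u].

[ziːwoːnluːjjoːɡwu]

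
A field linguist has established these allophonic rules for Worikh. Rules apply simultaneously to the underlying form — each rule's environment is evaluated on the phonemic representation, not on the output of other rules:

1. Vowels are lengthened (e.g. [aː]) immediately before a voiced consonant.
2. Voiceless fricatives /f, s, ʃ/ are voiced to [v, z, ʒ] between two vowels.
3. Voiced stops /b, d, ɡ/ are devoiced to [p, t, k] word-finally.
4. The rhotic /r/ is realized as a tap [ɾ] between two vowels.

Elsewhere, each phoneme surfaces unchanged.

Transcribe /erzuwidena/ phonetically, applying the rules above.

[eːrzuːwiːdeːna]

/e/ — word-initial, before a voiced consonant — surfaces as [eː] (rule 1).
/r/ (between /e/ and /z/) is in the target of rule 4 but the environment (between two vowels) is not met → [r].
/z/ — not in any rule's target class → [z].
/u/ — between /z/ and /w/, before a voiced consonant — surfaces as [uː] (rule 1).
/w/ (between /u/ and /i/): no rule targets it → [w].
/i/ — between /w/ and /d/, before a voiced consonant — surfaces as [iː] (rule 1).
/d/ (between /i/ and /e/) fails the environment for rule 3, so it stays [d].
/e/ (between /d/ and /n/) occurs before a voiced consonant → [eː] by rule 1.
/n/ (between /e/ and /a/): no rule targets it → [n].
/a/ (word-final) fails the environment for rule 1, so it stays [a].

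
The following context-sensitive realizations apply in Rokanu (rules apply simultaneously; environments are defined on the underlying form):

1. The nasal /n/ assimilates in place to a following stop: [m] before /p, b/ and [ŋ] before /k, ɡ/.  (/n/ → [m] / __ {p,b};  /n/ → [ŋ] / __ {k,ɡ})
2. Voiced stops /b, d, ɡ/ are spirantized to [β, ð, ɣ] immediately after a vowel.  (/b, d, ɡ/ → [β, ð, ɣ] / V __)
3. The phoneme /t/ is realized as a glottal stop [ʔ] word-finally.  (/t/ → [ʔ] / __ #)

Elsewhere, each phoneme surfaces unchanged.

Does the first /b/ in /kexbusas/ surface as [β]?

/b/ (between /x/ and /u/) fails the environment for rule 2, so it stays [b].
The actual realization is [b], not [β].

No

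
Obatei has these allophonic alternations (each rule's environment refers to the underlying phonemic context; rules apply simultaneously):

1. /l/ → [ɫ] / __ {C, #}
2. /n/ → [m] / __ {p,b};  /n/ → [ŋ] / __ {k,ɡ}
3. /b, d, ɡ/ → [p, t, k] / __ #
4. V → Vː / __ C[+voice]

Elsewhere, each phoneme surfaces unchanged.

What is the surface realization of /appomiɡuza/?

[appoːmiːɡuːza]

/a/ (word-initial): rule 4 targets it, but not before a voiced consonant → unchanged [a].
/p/ — not in any rule's target class → [p].
/p/ stays [p].
Rule 4 applies to /o/ (between /p/ and /m/: before a voiced consonant) → [oː].
/m/ (between /o/ and /i/): no rule targets it → [m].
/i/ (between /m/ and /ɡ/): before a voiced consonant, so rule 4 applies → [iː].
/ɡ/ (between /i/ and /u/) is in the target of rule 3 but the environment (word-finally) is not met → [ɡ].
Rule 4 applies to /u/ (between /ɡ/ and /z/: before a voiced consonant) → [uː].
/z/ — not in any rule's target class → [z].
/a/ (word-final): rule 4 targets it, but not before a voiced consonant → unchanged [a].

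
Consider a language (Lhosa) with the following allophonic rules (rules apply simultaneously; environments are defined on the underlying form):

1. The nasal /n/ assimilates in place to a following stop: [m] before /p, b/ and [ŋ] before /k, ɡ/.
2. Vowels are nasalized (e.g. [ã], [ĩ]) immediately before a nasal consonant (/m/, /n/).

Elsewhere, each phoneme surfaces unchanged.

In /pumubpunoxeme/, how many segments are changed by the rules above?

3

Segments that undergo a rule: /u/ → [ũ] (rule 2); /u/ → [ũ] (rule 2); /e/ → [ẽ] (rule 2).
All other segments surface unchanged.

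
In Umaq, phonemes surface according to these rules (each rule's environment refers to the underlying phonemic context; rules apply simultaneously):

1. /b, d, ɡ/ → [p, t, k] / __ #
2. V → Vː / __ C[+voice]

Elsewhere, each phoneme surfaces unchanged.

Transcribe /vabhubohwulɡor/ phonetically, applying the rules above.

/v/ stays [v].
/a/ (between /v/ and /b/): before a voiced consonant, so rule 2 applies → [aː].
/b/ (between /a/ and /h/) is in the target of rule 1 but the environment (word-finally) is not met → [b].
/h/ (between /b/ and /u/) is unaffected → [h].
/u/ (between /h/ and /b/): before a voiced consonant, so rule 2 applies → [uː].
/b/ (between /u/ and /o/): rule 1 targets it, but not word-finally → unchanged [b].
/o/ — between /b/ and /h/; rule 2 does not apply here → [o].
/h/ (between /o/ and /w/): no rule targets it → [h].
/w/ stays [w].
/u/ meets the environment for rule 2 (before a voiced consonant) → [uː].
/l/ stays [l].
/ɡ/ (between /l/ and /o/) fails the environment for rule 1, so it stays [ɡ].
/o/ (between /ɡ/ and /r/) occurs before a voiced consonant → [oː] by rule 2.
/r/ (word-final) is unaffected → [r].

[vaːbhuːbohwuːlɡoːr]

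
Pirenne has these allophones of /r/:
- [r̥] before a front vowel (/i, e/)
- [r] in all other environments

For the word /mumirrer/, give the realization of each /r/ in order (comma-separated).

Occurrence 1 (position 5): no conditioning environment matches → elsewhere allophone [r].
Occurrence 2 (position 6): before a front vowel (/i, e/) → [r̥].
Occurrence 3 (position 8): no conditioning environment matches → elsewhere allophone [r].

[r], [r̥], [r]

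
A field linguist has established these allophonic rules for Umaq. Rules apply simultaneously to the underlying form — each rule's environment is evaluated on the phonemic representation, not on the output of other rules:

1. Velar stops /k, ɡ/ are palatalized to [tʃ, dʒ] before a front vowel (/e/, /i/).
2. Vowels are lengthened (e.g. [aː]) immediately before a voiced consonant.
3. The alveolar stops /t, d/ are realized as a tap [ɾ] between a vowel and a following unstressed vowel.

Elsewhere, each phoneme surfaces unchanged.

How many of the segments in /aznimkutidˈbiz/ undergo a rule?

Segments that undergo a rule: /a/ → [aː] (rule 2); /i/ → [iː] (rule 2); /t/ → [ɾ] (rule 3); /i/ → [iː] (rule 2); /i/ → [iː] (rule 2).
All other segments surface unchanged.

5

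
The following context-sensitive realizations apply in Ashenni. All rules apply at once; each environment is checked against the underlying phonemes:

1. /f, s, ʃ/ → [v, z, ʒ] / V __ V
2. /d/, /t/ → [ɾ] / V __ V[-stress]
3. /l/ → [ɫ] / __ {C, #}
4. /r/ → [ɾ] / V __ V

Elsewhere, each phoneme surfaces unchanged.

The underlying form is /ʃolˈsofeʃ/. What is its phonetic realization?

[ʃoɫˈsoveʃ]

/ʃ/ (word-initial): rule 1 targets it, but not between two vowels → unchanged [ʃ].
/o/ (between /ʃ/ and /l/): no rule targets it → [o].
/l/ — between /o/ and /s/, word-finally or immediately before a consonant — surfaces as [ɫ] (rule 3).
/s/ (between /l/ and /o/) is in the target of rule 1 but the environment (between two vowels) is not met → [s].
/o/ (between /s/ and /f/): no rule targets it → [o].
/f/ meets the environment for rule 1 (between two vowels) → [v].
/e/ (between /f/ and /ʃ/) is unaffected → [e].
/ʃ/ (word-final): rule 1 targets it, but not between two vowels → unchanged [ʃ].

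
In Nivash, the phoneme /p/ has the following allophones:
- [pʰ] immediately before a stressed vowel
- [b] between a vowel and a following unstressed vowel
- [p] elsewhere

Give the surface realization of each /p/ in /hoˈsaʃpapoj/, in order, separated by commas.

Occurrence 1 (position 6): no conditioning environment matches → elsewhere allophone [p].
Occurrence 2 (position 8): between a vowel and a following unstressed vowel → [b].

[p], [b]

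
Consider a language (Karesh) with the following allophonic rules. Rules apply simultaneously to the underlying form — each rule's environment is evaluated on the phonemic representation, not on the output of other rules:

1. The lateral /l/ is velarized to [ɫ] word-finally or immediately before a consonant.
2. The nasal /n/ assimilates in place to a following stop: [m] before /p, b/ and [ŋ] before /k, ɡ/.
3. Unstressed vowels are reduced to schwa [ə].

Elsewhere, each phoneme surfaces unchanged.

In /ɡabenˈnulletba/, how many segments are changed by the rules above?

5

Segments that undergo a rule: /a/ → [ə] (rule 3); /e/ → [ə] (rule 3); /l/ → [ɫ] (rule 1); /e/ → [ə] (rule 3); /a/ → [ə] (rule 3).
All other segments surface unchanged.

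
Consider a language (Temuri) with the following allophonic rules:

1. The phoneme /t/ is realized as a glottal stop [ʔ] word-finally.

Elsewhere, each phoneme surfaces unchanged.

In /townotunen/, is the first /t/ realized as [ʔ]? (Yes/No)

/t/ (word-initial) fails the environment for rule 1, so it stays [t].
The actual realization is [t], not [ʔ].

No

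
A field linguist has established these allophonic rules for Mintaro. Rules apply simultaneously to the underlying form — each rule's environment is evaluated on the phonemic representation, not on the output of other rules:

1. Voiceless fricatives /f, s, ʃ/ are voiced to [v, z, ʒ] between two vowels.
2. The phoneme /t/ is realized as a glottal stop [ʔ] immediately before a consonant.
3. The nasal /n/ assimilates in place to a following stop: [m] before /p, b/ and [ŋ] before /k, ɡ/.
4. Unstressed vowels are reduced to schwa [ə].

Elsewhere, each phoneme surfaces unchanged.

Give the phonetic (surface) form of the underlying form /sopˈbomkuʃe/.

/s/ — word-initial; rule 1 does not apply here → [s].
/o/ meets the environment for rule 4 (in an unstressed syllable) → [ə].
/p/ (between /o/ and /b/) is unaffected → [p].
/b/ — not in any rule's target class → [b].
/o/ — between /b/ and /m/; rule 4 does not apply here → [o].
/m/ stays [m].
/k/ (between /m/ and /u/): no rule targets it → [k].
/u/ — between /k/ and /ʃ/, in an unstressed syllable — surfaces as [ə] (rule 4).
/ʃ/ meets the environment for rule 1 (between two vowels) → [ʒ].
Rule 4 applies to /e/ (word-final: in an unstressed syllable) → [ə].

[səpˈbomkəʒə]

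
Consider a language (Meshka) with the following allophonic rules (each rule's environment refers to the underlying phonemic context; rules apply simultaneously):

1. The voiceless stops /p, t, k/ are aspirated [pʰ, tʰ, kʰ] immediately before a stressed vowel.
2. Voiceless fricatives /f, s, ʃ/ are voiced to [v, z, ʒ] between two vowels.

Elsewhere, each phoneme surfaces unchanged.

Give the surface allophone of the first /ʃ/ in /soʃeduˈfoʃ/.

/ʃ/ meets the environment for rule 2 (between two vowels) → [ʒ].

[ʒ]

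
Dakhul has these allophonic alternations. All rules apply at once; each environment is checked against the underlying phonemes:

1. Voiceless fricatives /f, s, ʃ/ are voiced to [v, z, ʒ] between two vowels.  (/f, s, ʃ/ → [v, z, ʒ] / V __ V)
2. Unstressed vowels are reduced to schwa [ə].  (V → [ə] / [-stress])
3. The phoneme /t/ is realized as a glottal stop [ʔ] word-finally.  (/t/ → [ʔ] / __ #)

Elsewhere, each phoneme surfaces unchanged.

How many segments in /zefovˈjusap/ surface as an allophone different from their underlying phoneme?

Segments that undergo a rule: /e/ → [ə] (rule 2); /f/ → [v] (rule 1); /o/ → [ə] (rule 2); /s/ → [z] (rule 1); /a/ → [ə] (rule 2).
All other segments surface unchanged.

5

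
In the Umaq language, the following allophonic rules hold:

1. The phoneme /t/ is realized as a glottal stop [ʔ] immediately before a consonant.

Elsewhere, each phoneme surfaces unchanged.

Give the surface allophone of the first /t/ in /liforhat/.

/t/ (word-final) fails the environment for rule 1, so it stays [t].

[t]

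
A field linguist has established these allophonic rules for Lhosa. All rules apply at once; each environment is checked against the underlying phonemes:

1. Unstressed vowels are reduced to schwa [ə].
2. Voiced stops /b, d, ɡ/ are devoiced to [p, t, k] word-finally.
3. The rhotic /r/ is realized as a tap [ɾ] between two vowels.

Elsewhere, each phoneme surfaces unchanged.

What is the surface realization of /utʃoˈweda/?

/u/ — word-initial, in an unstressed syllable — surfaces as [ə] (rule 1).
/t/ (between /u/ and /ʃ/) is unaffected → [t].
/ʃ/ (between /t/ and /o/): no rule targets it → [ʃ].
Rule 1 applies to /o/ (between /ʃ/ and /w/: in an unstressed syllable) → [ə].
/w/ — not in any rule's target class → [w].
/e/ (between /w/ and /d/): rule 1 targets it, but not in an unstressed syllable → unchanged [e].
/d/ — between /e/ and /a/; rule 2 does not apply here → [d].
/a/ meets the environment for rule 1 (in an unstressed syllable) → [ə].

[ətʃəˈwedə]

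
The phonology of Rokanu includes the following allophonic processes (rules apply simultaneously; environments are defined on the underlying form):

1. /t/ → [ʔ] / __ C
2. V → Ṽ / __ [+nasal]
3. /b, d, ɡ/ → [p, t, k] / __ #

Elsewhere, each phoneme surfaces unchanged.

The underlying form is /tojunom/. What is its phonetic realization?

[tojũnõm]

/t/ (word-initial): rule 1 targets it, but not immediately before a consonant → unchanged [t].
/o/ — between /t/ and /j/; rule 2 does not apply here → [o].
/j/ (between /o/ and /u/): no rule targets it → [j].
/u/ — between /j/ and /n/, before a nasal consonant — surfaces as [ũ] (rule 2).
/n/ (between /u/ and /o/) is unaffected → [n].
/o/ (between /n/ and /m/) occurs before a nasal consonant → [õ] by rule 2.
/m/ (word-final) is unaffected → [m].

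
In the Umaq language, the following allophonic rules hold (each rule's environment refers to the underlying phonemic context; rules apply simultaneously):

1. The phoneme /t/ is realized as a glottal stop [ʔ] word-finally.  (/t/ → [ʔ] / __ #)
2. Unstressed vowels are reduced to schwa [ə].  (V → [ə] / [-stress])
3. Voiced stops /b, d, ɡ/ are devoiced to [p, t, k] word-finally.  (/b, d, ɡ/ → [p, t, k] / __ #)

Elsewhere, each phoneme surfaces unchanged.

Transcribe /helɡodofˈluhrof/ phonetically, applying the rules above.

[həlɡədəfˈluhrəf]

/h/ — not in any rule's target class → [h].
/e/ meets the environment for rule 2 (in an unstressed syllable) → [ə].
/l/ (between /e/ and /ɡ/) is unaffected → [l].
/ɡ/ (between /l/ and /o/) is in the target of rule 3 but the environment (word-finally) is not met → [ɡ].
/o/ (between /ɡ/ and /d/): in an unstressed syllable, so rule 2 applies → [ə].
/d/ — between /o/ and /o/; rule 3 does not apply here → [d].
Rule 2 applies to /o/ (between /d/ and /f/: in an unstressed syllable) → [ə].
/f/ (between /o/ and /l/) is unaffected → [f].
/l/ — not in any rule's target class → [l].
/u/ (between /l/ and /h/) fails the environment for rule 2, so it stays [u].
/h/ (between /u/ and /r/) is unaffected → [h].
/r/ (between /h/ and /o/): no rule targets it → [r].
Rule 2 applies to /o/ (between /r/ and /f/: in an unstressed syllable) → [ə].
/f/ (word-final) is unaffected → [f].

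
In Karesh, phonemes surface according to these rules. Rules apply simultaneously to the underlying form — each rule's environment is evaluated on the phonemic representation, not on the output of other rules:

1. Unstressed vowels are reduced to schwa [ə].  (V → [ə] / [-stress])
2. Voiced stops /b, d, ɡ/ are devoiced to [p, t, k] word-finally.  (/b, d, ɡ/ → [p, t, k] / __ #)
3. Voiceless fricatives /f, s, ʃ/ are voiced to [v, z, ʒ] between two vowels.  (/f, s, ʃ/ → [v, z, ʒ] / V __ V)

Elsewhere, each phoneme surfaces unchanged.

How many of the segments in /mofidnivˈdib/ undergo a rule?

Segments that undergo a rule: /o/ → [ə] (rule 1); /f/ → [v] (rule 3); /i/ → [ə] (rule 1); /i/ → [ə] (rule 1); /b/ → [p] (rule 2).
All other segments surface unchanged.

5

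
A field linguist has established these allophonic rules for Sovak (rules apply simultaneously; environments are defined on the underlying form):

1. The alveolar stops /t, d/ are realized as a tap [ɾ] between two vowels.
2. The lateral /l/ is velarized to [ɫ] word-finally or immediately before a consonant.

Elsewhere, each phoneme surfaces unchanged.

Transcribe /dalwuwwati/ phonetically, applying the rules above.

/d/ (word-initial): rule 1 targets it, but not between two vowels → unchanged [d].
/a/ — not in any rule's target class → [a].
Rule 2 applies to /l/ (between /a/ and /w/: word-finally or immediately before a consonant) → [ɫ].
/w/ (between /l/ and /u/): no rule targets it → [w].
/u/ stays [u].
/w/ (between /u/ and /w/): no rule targets it → [w].
/w/ — not in any rule's target class → [w].
/a/ — not in any rule's target class → [a].
/t/ — between /a/ and /i/, between two vowels — surfaces as [ɾ] (rule 1).
/i/ (word-final): no rule targets it → [i].

[daɫwuwwaɾi]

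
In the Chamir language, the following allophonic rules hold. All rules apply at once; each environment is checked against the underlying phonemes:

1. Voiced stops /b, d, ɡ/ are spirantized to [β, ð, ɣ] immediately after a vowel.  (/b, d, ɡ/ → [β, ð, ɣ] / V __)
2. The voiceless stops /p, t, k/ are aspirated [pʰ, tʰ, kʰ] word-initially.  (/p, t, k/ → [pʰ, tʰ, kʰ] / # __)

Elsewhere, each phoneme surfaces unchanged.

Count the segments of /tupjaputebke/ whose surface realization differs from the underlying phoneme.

Segments that undergo a rule: /t/ → [tʰ] (rule 2); /b/ → [β] (rule 1).
All other segments surface unchanged.

2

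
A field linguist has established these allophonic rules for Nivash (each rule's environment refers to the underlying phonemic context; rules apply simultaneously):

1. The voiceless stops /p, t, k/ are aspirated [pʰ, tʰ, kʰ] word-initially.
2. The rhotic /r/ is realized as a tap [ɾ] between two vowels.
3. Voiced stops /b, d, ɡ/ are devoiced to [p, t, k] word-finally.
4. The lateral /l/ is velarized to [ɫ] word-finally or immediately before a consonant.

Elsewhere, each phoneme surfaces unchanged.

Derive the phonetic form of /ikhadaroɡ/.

/i/ (word-initial): no rule targets it → [i].
/k/ (between /i/ and /h/) fails the environment for rule 1, so it stays [k].
/h/ (between /k/ and /a/) is unaffected → [h].
/a/ (between /h/ and /d/): no rule targets it → [a].
/d/ — between /a/ and /a/; rule 3 does not apply here → [d].
/a/ — not in any rule's target class → [a].
/r/ meets the environment for rule 2 (between two vowels) → [ɾ].
/o/ (between /r/ and /ɡ/) is unaffected → [o].
/ɡ/ (word-final): word-finally, so rule 3 applies → [k].

[ikhadaɾok]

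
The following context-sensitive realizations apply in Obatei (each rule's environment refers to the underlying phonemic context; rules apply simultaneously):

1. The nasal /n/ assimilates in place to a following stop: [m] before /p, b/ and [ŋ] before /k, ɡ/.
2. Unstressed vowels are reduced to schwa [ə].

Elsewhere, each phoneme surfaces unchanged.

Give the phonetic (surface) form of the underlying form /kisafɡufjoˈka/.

[kəsəfɡəfjəˈka]

/i/ (between /k/ and /s/) occurs in an unstressed syllable → [ə] by rule 2.
/a/ (between /s/ and /f/) occurs in an unstressed syllable → [ə] by rule 2.
/u/ — between /ɡ/ and /f/, in an unstressed syllable — surfaces as [ə] (rule 2).
/o/ (between /j/ and /k/) occurs in an unstressed syllable → [ə] by rule 2.
/a/ (word-final) fails the environment for rule 2, so it stays [a].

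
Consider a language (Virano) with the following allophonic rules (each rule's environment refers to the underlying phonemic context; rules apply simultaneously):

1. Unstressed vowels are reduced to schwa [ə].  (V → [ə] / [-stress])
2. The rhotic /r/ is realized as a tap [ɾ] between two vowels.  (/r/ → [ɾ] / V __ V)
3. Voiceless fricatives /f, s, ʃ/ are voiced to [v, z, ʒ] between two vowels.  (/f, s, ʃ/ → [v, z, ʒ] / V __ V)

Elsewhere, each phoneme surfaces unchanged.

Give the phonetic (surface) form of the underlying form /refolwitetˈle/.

/r/ (word-initial): rule 2 targets it, but not between two vowels → unchanged [r].
/e/ (between /r/ and /f/): in an unstressed syllable, so rule 1 applies → [ə].
/f/ meets the environment for rule 3 (between two vowels) → [v].
/o/ (between /f/ and /l/) occurs in an unstressed syllable → [ə] by rule 1.
/i/ (between /w/ and /t/) occurs in an unstressed syllable → [ə] by rule 1.
/e/ — between /t/ and /t/, in an unstressed syllable — surfaces as [ə] (rule 1).
/e/ (word-final): rule 1 targets it, but not in an unstressed syllable → unchanged [e].

[rəvəlwətətˈle]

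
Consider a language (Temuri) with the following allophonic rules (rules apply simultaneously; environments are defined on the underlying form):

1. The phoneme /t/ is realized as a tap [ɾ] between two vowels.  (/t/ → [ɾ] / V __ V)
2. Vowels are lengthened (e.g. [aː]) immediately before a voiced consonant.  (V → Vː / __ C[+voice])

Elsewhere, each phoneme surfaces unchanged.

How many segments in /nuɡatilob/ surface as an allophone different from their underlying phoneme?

Segments that undergo a rule: /u/ → [uː] (rule 2); /t/ → [ɾ] (rule 1); /i/ → [iː] (rule 2); /o/ → [oː] (rule 2).
All other segments surface unchanged.

4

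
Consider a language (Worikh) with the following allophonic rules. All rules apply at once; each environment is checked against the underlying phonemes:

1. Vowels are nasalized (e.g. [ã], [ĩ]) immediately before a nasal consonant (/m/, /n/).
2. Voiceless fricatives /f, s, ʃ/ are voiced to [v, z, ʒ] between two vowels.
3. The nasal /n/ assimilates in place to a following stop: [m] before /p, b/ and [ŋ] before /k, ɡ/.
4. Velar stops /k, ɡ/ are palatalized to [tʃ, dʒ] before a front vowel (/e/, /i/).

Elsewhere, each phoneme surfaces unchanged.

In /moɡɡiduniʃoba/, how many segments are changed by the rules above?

Segments that undergo a rule: /ɡ/ → [dʒ] (rule 4); /u/ → [ũ] (rule 1); /ʃ/ → [ʒ] (rule 2).
All other segments surface unchanged.

3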